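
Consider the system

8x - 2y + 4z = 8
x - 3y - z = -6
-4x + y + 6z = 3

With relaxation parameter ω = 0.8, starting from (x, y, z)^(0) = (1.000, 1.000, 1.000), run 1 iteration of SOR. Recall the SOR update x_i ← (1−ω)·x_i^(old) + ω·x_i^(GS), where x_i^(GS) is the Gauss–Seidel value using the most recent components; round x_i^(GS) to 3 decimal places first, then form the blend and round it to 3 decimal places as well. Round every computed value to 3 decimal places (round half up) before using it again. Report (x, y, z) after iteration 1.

(0.800, 1.746, 0.794)

Iteration 1:
  x: GS value = (8 - (-2)·1.000 - (4)·1.000) / (8) = 0.750;  x ← (1−ω)·1.000 + ω·0.750 = 0.800
  y: GS value = (-6 - (1)·0.800 - (-1)·1.000) / (-3) = 1.933;  y ← (1−ω)·1.000 + ω·1.933 = 1.746
  z: GS value = (3 - (-4)·0.800 - (1)·1.746) / (6) = 0.742;  z ← (1−ω)·1.000 + ω·0.742 = 0.794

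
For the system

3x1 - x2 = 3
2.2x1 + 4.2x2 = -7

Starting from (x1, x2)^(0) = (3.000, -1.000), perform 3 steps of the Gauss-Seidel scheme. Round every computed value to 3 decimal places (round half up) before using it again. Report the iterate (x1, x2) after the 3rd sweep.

(0.387, -1.869)

Iteration 1:
  x1 = (3 - (-1)·-1.000) / (3) = 0.667
  x2 = (-7 - (2.2)·0.667) / (4.2) = -2.016
Iteration 2:
  x1 = (3 - (-1)·-2.016) / (3) = 0.328
  x2 = (-7 - (2.2)·0.328) / (4.2) = -1.838
Iteration 3:
  x1 = (3 - (-1)·-1.838) / (3) = 0.387
  x2 = (-7 - (2.2)·0.387) / (4.2) = -1.869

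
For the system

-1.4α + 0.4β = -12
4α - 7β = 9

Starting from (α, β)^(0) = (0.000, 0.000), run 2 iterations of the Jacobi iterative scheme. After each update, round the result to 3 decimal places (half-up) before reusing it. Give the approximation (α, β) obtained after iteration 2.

Iteration 1:
  α = (-12 - (0.4)·0.000) / (-1.4) = 8.571
  β = (9 - (4)·0.000) / (-7) = -1.286
Iteration 2:
  α = (-12 - (0.4)·-1.286) / (-1.4) = 8.204
  β = (9 - (4)·8.571) / (-7) = 3.612

(8.204, 3.612)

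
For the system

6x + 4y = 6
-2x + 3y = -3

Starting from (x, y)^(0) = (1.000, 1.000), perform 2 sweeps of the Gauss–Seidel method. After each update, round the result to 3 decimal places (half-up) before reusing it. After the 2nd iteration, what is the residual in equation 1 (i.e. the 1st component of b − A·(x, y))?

-3.166

Iteration 1:
  x = (6 - (4)·1.000) / (6) = 0.333
  y = (-3 - (-2)·0.333) / (3) = -0.778
Iteration 2:
  x = (6 - (4)·-0.778) / (6) = 1.519
  y = (-3 - (-2)·1.519) / (3) = 0.013
Residual b − A·x = (-3.166, -0.001)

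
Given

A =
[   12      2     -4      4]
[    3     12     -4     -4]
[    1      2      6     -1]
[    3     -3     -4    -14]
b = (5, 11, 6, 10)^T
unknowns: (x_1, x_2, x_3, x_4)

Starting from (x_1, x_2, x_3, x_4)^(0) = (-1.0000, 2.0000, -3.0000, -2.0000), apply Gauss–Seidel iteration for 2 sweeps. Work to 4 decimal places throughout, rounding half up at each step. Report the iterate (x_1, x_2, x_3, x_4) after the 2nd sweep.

Iteration 1:
  x_1 = (5 - (2)·2.0000 - (-4)·-3.0000 - (4)·-2.0000) / (12) = -0.2500
  x_2 = (11 - (3)·-0.2500 - (-4)·-3.0000 - (-4)·-2.0000) / (12) = -0.6875
  x_3 = (6 - (1)·-0.2500 - (2)·-0.6875 - (-1)·-2.0000) / (6) = 0.9375
  x_4 = (10 - (3)·-0.2500 - (-3)·-0.6875 - (-4)·0.9375) / (-14) = -0.8884
Iteration 2:
  x_1 = (5 - (2)·-0.6875 - (-4)·0.9375 - (4)·-0.8884) / (12) = 1.1399
  x_2 = (11 - (3)·1.1399 - (-4)·0.9375 - (-4)·-0.8884) / (12) = 0.6481
  x_3 = (6 - (1)·1.1399 - (2)·0.6481 - (-1)·-0.8884) / (6) = 0.4459
  x_4 = (10 - (3)·1.1399 - (-3)·0.6481 - (-4)·0.4459) / (-14) = -0.7363

(1.1399, 0.6481, 0.4459, -0.7363)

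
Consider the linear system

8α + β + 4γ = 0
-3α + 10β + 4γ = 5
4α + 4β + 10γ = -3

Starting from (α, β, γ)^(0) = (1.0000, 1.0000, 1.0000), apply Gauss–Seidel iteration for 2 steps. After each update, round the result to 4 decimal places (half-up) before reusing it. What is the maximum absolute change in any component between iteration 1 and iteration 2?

0.6434

Iteration 1:
  α = (0 - (1)·1.0000 - (4)·1.0000) / (8) = -0.6250
  β = (5 - (-3)·-0.6250 - (4)·1.0000) / (10) = -0.0875
  γ = (-3 - (4)·-0.6250 - (4)·-0.0875) / (10) = -0.0150
Iteration 2:
  α = (0 - (1)·-0.0875 - (4)·-0.0150) / (8) = 0.0184
  β = (5 - (-3)·0.0184 - (4)·-0.0150) / (10) = 0.5115
  γ = (-3 - (4)·0.0184 - (4)·0.5115) / (10) = -0.5120
Change: (0.6434, 0.5990, -0.4970) → max |·| = 0.6434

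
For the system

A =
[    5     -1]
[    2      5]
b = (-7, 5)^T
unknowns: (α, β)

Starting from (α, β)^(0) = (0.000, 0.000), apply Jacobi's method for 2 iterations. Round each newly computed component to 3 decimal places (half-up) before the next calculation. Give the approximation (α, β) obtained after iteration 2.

Iteration 1:
  α = (-7 - (-1)·0.000) / (5) = -1.400
  β = (5 - (2)·0.000) / (5) = 1.000
Iteration 2:
  α = (-7 - (-1)·1.000) / (5) = -1.200
  β = (5 - (2)·-1.400) / (5) = 1.560

(-1.200, 1.560)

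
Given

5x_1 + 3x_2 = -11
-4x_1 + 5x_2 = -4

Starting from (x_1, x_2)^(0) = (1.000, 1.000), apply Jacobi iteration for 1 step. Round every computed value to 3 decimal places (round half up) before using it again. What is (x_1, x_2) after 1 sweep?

Iteration 1:
  x_1 = (-11 - (3)·1.000) / (5) = -2.800
  x_2 = (-4 - (-4)·1.000) / (5) = 0.000

(-2.800, 0.000)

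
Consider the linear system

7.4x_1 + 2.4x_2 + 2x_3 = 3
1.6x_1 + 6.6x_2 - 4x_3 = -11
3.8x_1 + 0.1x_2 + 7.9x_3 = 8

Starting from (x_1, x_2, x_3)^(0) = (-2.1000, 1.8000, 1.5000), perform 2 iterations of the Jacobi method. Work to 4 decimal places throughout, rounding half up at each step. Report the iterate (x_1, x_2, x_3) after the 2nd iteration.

Iteration 1:
  x_1 = (3 - (2.4)·1.8000 - (2)·1.5000) / (7.4) = -0.5838
  x_2 = (-11 - (1.6)·-2.1000 - (-4)·1.5000) / (6.6) = -0.2485
  x_3 = (8 - (3.8)·-2.1000 - (0.1)·1.8000) / (7.9) = 2.0000
Iteration 2:
  x_1 = (3 - (2.4)·-0.2485 - (2)·2.0000) / (7.4) = -0.0545
  x_2 = (-11 - (1.6)·-0.5838 - (-4)·2.0000) / (6.6) = -0.3130
  x_3 = (8 - (3.8)·-0.5838 - (0.1)·-0.2485) / (7.9) = 1.2966

(-0.0545, -0.3130, 1.2966)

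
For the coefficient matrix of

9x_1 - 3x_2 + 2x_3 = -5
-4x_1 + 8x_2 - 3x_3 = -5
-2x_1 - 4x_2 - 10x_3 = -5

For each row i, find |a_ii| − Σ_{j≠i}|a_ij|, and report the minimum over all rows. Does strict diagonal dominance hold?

row 1: |9| − (3+2) = 4
row 2: |8| − (4+3) = 1
row 3: |-10| − (2+4) = 4
minimum over rows = 1 → strictly diagonally dominant (convergence guaranteed)

1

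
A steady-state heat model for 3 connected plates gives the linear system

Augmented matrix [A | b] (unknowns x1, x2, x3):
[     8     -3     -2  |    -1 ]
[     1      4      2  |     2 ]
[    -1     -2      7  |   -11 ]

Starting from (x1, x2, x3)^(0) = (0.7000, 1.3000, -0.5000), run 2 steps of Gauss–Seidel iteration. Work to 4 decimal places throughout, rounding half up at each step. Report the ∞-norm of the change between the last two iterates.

0.5298

Iteration 1:
  x1 = (-1 - (-3)·1.3000 - (-2)·-0.5000) / (8) = 0.2375
  x2 = (2 - (1)·0.2375 - (2)·-0.5000) / (4) = 0.6906
  x3 = (-11 - (-1)·0.2375 - (-2)·0.6906) / (7) = -1.3402
Iteration 2:
  x1 = (-1 - (-3)·0.6906 - (-2)·-1.3402) / (8) = -0.2011
  x2 = (2 - (1)·-0.2011 - (2)·-1.3402) / (4) = 1.2204
  x3 = (-11 - (-1)·-0.2011 - (-2)·1.2204) / (7) = -1.2515
Change: (-0.4386, 0.5298, 0.0887) → max |·| = 0.5298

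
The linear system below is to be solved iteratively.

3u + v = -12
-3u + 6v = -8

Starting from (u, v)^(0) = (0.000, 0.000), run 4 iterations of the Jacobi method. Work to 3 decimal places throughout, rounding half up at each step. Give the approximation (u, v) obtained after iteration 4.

(-2.963, -2.778)

Iteration 1:
  u = (-12 - (1)·0.000) / (3) = -4.000
  v = (-8 - (-3)·0.000) / (6) = -1.333
Iteration 2:
  u = (-12 - (1)·-1.333) / (3) = -3.556
  v = (-8 - (-3)·-4.000) / (6) = -3.333
Iteration 3:
  u = (-12 - (1)·-3.333) / (3) = -2.889
  v = (-8 - (-3)·-3.556) / (6) = -3.111
Iteration 4:
  u = (-12 - (1)·-3.111) / (3) = -2.963
  v = (-8 - (-3)·-2.889) / (6) = -2.778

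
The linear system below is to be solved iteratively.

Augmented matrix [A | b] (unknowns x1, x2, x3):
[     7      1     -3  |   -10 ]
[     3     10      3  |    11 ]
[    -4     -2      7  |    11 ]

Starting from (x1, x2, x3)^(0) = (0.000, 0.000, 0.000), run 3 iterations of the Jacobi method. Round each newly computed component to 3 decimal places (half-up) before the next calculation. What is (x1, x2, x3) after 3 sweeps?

Iteration 1:
  x1 = (-10 - (1)·0.000 - (-3)·0.000) / (7) = -1.429
  x2 = (11 - (3)·0.000 - (3)·0.000) / (10) = 1.100
  x3 = (11 - (-4)·0.000 - (-2)·0.000) / (7) = 1.571
Iteration 2:
  x1 = (-10 - (1)·1.100 - (-3)·1.571) / (7) = -0.912
  x2 = (11 - (3)·-1.429 - (3)·1.571) / (10) = 1.057
  x3 = (11 - (-4)·-1.429 - (-2)·1.100) / (7) = 1.069
Iteration 3:
  x1 = (-10 - (1)·1.057 - (-3)·1.069) / (7) = -1.121
  x2 = (11 - (3)·-0.912 - (3)·1.069) / (10) = 1.053
  x3 = (11 - (-4)·-0.912 - (-2)·1.057) / (7) = 1.352

(-1.121, 1.053, 1.352)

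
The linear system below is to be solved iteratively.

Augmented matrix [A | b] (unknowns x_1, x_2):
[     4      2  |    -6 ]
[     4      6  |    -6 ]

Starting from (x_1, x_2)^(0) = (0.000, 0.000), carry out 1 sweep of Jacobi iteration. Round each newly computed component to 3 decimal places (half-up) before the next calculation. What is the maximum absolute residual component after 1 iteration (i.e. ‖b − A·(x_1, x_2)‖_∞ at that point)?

Iteration 1:
  x_1 = (-6 - (2)·0.000) / (4) = -1.500
  x_2 = (-6 - (4)·0.000) / (6) = -1.000
Residual b − A·x = (2.000, 6.000); ∞-norm = 6.000

6.000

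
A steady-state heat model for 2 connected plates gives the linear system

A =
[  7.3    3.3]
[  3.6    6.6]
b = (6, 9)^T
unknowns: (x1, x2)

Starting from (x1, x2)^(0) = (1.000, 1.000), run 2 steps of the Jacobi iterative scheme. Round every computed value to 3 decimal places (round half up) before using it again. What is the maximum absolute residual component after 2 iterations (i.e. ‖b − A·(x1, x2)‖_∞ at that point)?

Iteration 1:
  x1 = (6 - (3.3)·1.000) / (7.3) = 0.370
  x2 = (9 - (3.6)·1.000) / (6.6) = 0.818
Iteration 2:
  x1 = (6 - (3.3)·0.818) / (7.3) = 0.452
  x2 = (9 - (3.6)·0.370) / (6.6) = 1.162
Residual b − A·x = (-1.134, -0.296); ∞-norm = 1.134

1.134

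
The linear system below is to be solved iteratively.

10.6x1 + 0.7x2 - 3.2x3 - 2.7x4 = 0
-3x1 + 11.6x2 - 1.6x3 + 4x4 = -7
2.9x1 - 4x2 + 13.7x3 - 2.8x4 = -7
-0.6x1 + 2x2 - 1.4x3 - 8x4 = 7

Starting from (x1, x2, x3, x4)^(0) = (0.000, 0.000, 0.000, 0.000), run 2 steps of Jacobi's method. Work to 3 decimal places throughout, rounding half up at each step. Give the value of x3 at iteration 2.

-0.866

Iteration 1:
  x1 = (0 - (0.7)·0.000 - (-3.2)·0.000 - (-2.7)·0.000) / (10.6) = 0.000
  x2 = (-7 - (-3)·0.000 - (-1.6)·0.000 - (4)·0.000) / (11.6) = -0.603
  x3 = (-7 - (2.9)·0.000 - (-4)·0.000 - (-2.8)·0.000) / (13.7) = -0.511
  x4 = (7 - (-0.6)·0.000 - (2)·0.000 - (-1.4)·0.000) / (-8) = -0.875
Iteration 2:
  x1 = (0 - (0.7)·-0.603 - (-3.2)·-0.511 - (-2.7)·-0.875) / (10.6) = -0.337
  x2 = (-7 - (-3)·0.000 - (-1.6)·-0.511 - (4)·-0.875) / (11.6) = -0.372
  x3 = (-7 - (2.9)·0.000 - (-4)·-0.603 - (-2.8)·-0.875) / (13.7) = -0.866
  x4 = (7 - (-0.6)·0.000 - (2)·-0.603 - (-1.4)·-0.511) / (-8) = -0.936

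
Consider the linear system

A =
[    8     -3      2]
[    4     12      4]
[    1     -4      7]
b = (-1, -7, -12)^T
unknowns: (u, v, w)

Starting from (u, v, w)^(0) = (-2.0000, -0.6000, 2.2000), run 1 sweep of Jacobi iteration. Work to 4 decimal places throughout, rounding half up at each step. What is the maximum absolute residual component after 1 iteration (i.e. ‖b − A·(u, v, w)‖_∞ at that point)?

Iteration 1:
  u = (-1 - (-3)·-0.6000 - (2)·2.2000) / (8) = -0.9000
  v = (-7 - (4)·-2.0000 - (4)·2.2000) / (12) = -0.6500
  w = (-12 - (1)·-2.0000 - (-4)·-0.6000) / (7) = -1.7714
Residual b − A·x = (7.7928, 11.4856, -1.3002); ∞-norm = 11.4856

11.4856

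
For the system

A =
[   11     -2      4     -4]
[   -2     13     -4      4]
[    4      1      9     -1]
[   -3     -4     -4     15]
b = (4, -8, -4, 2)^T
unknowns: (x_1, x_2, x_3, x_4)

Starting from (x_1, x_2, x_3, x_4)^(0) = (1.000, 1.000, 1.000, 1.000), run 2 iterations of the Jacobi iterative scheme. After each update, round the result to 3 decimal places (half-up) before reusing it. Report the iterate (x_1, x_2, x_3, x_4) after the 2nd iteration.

(0.918, -1.072, -0.539, -0.118)

Iteration 1:
  x_1 = (4 - (-2)·1.000 - (4)·1.000 - (-4)·1.000) / (11) = 0.545
  x_2 = (-8 - (-2)·1.000 - (-4)·1.000 - (4)·1.000) / (13) = -0.462
  x_3 = (-4 - (4)·1.000 - (1)·1.000 - (-1)·1.000) / (9) = -0.889
  x_4 = (2 - (-3)·1.000 - (-4)·1.000 - (-4)·1.000) / (15) = 0.867
Iteration 2:
  x_1 = (4 - (-2)·-0.462 - (4)·-0.889 - (-4)·0.867) / (11) = 0.918
  x_2 = (-8 - (-2)·0.545 - (-4)·-0.889 - (4)·0.867) / (13) = -1.072
  x_3 = (-4 - (4)·0.545 - (1)·-0.462 - (-1)·0.867) / (9) = -0.539
  x_4 = (2 - (-3)·0.545 - (-4)·-0.462 - (-4)·-0.889) / (15) = -0.118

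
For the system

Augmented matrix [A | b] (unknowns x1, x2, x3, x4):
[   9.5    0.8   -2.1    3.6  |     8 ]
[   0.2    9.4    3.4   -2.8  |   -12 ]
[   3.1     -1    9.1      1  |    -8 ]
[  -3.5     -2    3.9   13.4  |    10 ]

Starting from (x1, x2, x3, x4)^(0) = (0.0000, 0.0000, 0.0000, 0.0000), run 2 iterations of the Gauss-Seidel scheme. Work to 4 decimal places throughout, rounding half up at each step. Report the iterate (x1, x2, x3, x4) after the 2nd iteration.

(0.2247, -0.4645, -1.1335, 1.0655)

Iteration 1:
  x1 = (8 - (0.8)·0.0000 - (-2.1)·0.0000 - (3.6)·0.0000) / (9.5) = 0.8421
  x2 = (-12 - (0.2)·0.8421 - (3.4)·0.0000 - (-2.8)·0.0000) / (9.4) = -1.2945
  x3 = (-8 - (3.1)·0.8421 - (-1)·-1.2945 - (1)·0.0000) / (9.1) = -1.3082
  x4 = (10 - (-3.5)·0.8421 - (-2)·-1.2945 - (3.9)·-1.3082) / (13.4) = 1.1538
Iteration 2:
  x1 = (8 - (0.8)·-1.2945 - (-2.1)·-1.3082 - (3.6)·1.1538) / (9.5) = 0.2247
  x2 = (-12 - (0.2)·0.2247 - (3.4)·-1.3082 - (-2.8)·1.1538) / (9.4) = -0.4645
  x3 = (-8 - (3.1)·0.2247 - (-1)·-0.4645 - (1)·1.1538) / (9.1) = -1.1335
  x4 = (10 - (-3.5)·0.2247 - (-2)·-0.4645 - (3.9)·-1.1335) / (13.4) = 1.0655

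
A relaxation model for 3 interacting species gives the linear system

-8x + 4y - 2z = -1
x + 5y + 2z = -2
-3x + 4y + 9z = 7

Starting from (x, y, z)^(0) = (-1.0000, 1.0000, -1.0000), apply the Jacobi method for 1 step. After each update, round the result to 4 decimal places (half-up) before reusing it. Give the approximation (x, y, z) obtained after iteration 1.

(0.8750, 0.2000, 0.0000)

Iteration 1:
  x = (-1 - (4)·1.0000 - (-2)·-1.0000) / (-8) = 0.8750
  y = (-2 - (1)·-1.0000 - (2)·-1.0000) / (5) = 0.2000
  z = (7 - (-3)·-1.0000 - (4)·1.0000) / (9) = 0.0000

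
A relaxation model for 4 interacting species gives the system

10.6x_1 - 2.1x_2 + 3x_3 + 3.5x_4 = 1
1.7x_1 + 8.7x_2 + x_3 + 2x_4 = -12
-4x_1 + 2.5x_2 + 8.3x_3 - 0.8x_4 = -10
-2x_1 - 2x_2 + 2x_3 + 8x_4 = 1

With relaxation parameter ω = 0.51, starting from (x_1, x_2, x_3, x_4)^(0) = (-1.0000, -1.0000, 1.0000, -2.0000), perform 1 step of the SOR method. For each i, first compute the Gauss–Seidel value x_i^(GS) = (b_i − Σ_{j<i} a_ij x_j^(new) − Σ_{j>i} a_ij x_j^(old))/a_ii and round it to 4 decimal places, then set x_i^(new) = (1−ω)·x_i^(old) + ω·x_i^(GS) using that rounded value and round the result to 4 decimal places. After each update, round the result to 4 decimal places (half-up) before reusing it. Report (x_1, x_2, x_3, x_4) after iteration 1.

(-0.3505, -0.9827, -0.1580, -1.0661)

Iteration 1:
  x_1: GS value = (1 - (-2.1)·-1.0000 - (3)·1.0000 - (3.5)·-2.0000) / (10.6) = 0.2736;  x_1 ← (1−ω)·-1.0000 + ω·0.2736 = -0.3505
  x_2: GS value = (-12 - (1.7)·-0.3505 - (1)·1.0000 - (2)·-2.0000) / (8.7) = -0.9660;  x_2 ← (1−ω)·-1.0000 + ω·-0.9660 = -0.9827
  x_3: GS value = (-10 - (-4)·-0.3505 - (2.5)·-0.9827 - (-0.8)·-2.0000) / (8.3) = -1.2705;  x_3 ← (1−ω)·1.0000 + ω·-1.2705 = -0.1580
  x_4: GS value = (1 - (-2)·-0.3505 - (-2)·-0.9827 - (2)·-0.1580) / (8) = -0.1688;  x_4 ← (1−ω)·-2.0000 + ω·-0.1688 = -1.0661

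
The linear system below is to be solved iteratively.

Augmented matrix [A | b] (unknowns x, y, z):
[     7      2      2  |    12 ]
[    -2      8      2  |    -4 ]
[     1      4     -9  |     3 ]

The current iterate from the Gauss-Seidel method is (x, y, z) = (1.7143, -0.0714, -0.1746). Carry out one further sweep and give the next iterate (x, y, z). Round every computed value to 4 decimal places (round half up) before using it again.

(1.7846, -0.0102, -0.1396)

One sweep:
  x = (12 - (2)·-0.0714 - (2)·-0.1746) / (7) = 1.7846
  y = (-4 - (-2)·1.7846 - (2)·-0.1746) / (8) = -0.0102
  z = (3 - (1)·1.7846 - (4)·-0.0102) / (-9) = -0.1396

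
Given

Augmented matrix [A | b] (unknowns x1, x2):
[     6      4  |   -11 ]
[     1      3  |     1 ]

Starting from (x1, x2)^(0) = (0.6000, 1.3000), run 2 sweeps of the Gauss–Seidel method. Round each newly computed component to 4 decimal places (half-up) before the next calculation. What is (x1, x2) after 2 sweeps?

Iteration 1:
  x1 = (-11 - (4)·1.3000) / (6) = -2.7000
  x2 = (1 - (1)·-2.7000) / (3) = 1.2333
Iteration 2:
  x1 = (-11 - (4)·1.2333) / (6) = -2.6555
  x2 = (1 - (1)·-2.6555) / (3) = 1.2185

(-2.6555, 1.2185)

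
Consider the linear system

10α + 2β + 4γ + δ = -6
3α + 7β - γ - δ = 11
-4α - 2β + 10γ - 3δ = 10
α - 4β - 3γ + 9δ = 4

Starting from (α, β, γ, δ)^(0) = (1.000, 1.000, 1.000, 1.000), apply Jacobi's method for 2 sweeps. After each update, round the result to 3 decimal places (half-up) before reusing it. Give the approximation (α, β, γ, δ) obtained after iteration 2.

(-1.757, 2.559, 1.099, 1.857)

Iteration 1:
  α = (-6 - (2)·1.000 - (4)·1.000 - (1)·1.000) / (10) = -1.300
  β = (11 - (3)·1.000 - (-1)·1.000 - (-1)·1.000) / (7) = 1.429
  γ = (10 - (-4)·1.000 - (-2)·1.000 - (-3)·1.000) / (10) = 1.900
  δ = (4 - (1)·1.000 - (-4)·1.000 - (-3)·1.000) / (9) = 1.111
Iteration 2:
  α = (-6 - (2)·1.429 - (4)·1.900 - (1)·1.111) / (10) = -1.757
  β = (11 - (3)·-1.300 - (-1)·1.900 - (-1)·1.111) / (7) = 2.559
  γ = (10 - (-4)·-1.300 - (-2)·1.429 - (-3)·1.111) / (10) = 1.099
  δ = (4 - (1)·-1.300 - (-4)·1.429 - (-3)·1.900) / (9) = 1.857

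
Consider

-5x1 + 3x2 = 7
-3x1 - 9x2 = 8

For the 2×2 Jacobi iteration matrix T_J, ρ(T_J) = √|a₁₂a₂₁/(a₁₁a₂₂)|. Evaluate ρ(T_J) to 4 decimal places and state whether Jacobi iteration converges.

0.4472

a₁₂a₂₁/(a₁₁a₂₂) = (3)·(-3) / ((-5)·(-9)) = -0.200000
ρ = √|-0.200000| = √0.200000 = 0.4472
ρ < 1, so Jacobi converges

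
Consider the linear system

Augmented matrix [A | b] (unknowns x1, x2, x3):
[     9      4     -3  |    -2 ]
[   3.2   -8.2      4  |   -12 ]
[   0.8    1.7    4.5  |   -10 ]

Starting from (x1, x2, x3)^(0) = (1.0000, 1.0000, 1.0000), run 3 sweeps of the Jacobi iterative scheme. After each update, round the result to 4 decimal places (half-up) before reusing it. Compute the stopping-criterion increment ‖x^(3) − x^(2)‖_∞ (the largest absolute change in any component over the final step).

Iteration 1:
  x1 = (-2 - (4)·1.0000 - (-3)·1.0000) / (9) = -0.3333
  x2 = (-12 - (3.2)·1.0000 - (4)·1.0000) / (-8.2) = 2.3415
  x3 = (-10 - (0.8)·1.0000 - (1.7)·1.0000) / (4.5) = -2.7778
Iteration 2:
  x1 = (-2 - (4)·2.3415 - (-3)·-2.7778) / (9) = -2.1888
  x2 = (-12 - (3.2)·-0.3333 - (4)·-2.7778) / (-8.2) = -0.0217
  x3 = (-10 - (0.8)·-0.3333 - (1.7)·2.3415) / (4.5) = -3.0475
Iteration 3:
  x1 = (-2 - (4)·-0.0217 - (-3)·-3.0475) / (9) = -1.2284
  x2 = (-12 - (3.2)·-2.1888 - (4)·-3.0475) / (-8.2) = -0.8773
  x3 = (-10 - (0.8)·-2.1888 - (1.7)·-0.0217) / (4.5) = -1.8249
Change: (0.9604, -0.8556, 1.2226) → max |·| = 1.2226

1.2226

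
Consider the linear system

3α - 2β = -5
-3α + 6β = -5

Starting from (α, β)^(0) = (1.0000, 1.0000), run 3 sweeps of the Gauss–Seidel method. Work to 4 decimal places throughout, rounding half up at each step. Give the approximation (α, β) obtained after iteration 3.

Iteration 1:
  α = (-5 - (-2)·1.0000) / (3) = -1.0000
  β = (-5 - (-3)·-1.0000) / (6) = -1.3333
Iteration 2:
  α = (-5 - (-2)·-1.3333) / (3) = -2.5555
  β = (-5 - (-3)·-2.5555) / (6) = -2.1111
Iteration 3:
  α = (-5 - (-2)·-2.1111) / (3) = -3.0741
  β = (-5 - (-3)·-3.0741) / (6) = -2.3704

(-3.0741, -2.3704)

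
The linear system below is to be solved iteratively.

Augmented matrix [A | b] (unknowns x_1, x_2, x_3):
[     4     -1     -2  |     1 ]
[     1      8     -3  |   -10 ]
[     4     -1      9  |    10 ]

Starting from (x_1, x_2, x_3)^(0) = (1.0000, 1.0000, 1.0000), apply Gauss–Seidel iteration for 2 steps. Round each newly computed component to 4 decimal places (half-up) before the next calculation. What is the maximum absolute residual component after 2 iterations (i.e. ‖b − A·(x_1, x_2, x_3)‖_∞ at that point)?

0.9374

Iteration 1:
  x_1 = (1 - (-1)·1.0000 - (-2)·1.0000) / (4) = 1.0000
  x_2 = (-10 - (1)·1.0000 - (-3)·1.0000) / (8) = -1.0000
  x_3 = (10 - (4)·1.0000 - (-1)·-1.0000) / (9) = 0.5556
Iteration 2:
  x_1 = (1 - (-1)·-1.0000 - (-2)·0.5556) / (4) = 0.2778
  x_2 = (-10 - (1)·0.2778 - (-3)·0.5556) / (8) = -1.0764
  x_3 = (10 - (4)·0.2778 - (-1)·-1.0764) / (9) = 0.8680
Residual b − A·x = (0.5484, 0.9374, 0.0004); ∞-norm = 0.9374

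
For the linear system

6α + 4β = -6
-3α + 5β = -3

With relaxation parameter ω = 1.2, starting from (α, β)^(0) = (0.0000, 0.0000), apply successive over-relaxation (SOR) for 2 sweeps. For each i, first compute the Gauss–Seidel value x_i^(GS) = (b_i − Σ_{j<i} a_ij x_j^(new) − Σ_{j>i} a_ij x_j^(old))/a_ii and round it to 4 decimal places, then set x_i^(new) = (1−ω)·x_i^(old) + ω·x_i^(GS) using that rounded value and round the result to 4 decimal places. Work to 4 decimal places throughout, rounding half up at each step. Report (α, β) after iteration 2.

(0.3072, -0.1820)

Iteration 1:
  α: GS value = (-6 - (4)·0.0000) / (6) = -1.0000;  α ← (1−ω)·0.0000 + ω·-1.0000 = -1.2000
  β: GS value = (-3 - (-3)·-1.2000) / (5) = -1.3200;  β ← (1−ω)·0.0000 + ω·-1.3200 = -1.5840
Iteration 2:
  α: GS value = (-6 - (4)·-1.5840) / (6) = 0.0560;  α ← (1−ω)·-1.2000 + ω·0.0560 = 0.3072
  β: GS value = (-3 - (-3)·0.3072) / (5) = -0.4157;  β ← (1−ω)·-1.5840 + ω·-0.4157 = -0.1820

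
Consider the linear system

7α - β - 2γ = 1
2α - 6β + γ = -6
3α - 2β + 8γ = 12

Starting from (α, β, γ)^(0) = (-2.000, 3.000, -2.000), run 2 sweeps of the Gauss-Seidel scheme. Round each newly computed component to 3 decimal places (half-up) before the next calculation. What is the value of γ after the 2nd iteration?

1.611

Iteration 1:
  α = (1 - (-1)·3.000 - (-2)·-2.000) / (7) = 0.000
  β = (-6 - (2)·0.000 - (1)·-2.000) / (-6) = 0.667
  γ = (12 - (3)·0.000 - (-2)·0.667) / (8) = 1.667
Iteration 2:
  α = (1 - (-1)·0.667 - (-2)·1.667) / (7) = 0.714
  β = (-6 - (2)·0.714 - (1)·1.667) / (-6) = 1.516
  γ = (12 - (3)·0.714 - (-2)·1.516) / (8) = 1.611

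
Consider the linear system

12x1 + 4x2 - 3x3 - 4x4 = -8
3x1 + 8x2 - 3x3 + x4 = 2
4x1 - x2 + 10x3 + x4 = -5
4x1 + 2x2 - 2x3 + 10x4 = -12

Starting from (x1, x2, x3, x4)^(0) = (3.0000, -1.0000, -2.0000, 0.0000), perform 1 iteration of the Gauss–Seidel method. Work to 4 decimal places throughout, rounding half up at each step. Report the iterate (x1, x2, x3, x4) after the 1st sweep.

(-0.8333, -0.1875, -0.1854, -0.8663)

Iteration 1:
  x1 = (-8 - (4)·-1.0000 - (-3)·-2.0000 - (-4)·0.0000) / (12) = -0.8333
  x2 = (2 - (3)·-0.8333 - (-3)·-2.0000 - (1)·0.0000) / (8) = -0.1875
  x3 = (-5 - (4)·-0.8333 - (-1)·-0.1875 - (1)·0.0000) / (10) = -0.1854
  x4 = (-12 - (4)·-0.8333 - (2)·-0.1875 - (-2)·-0.1854) / (10) = -0.8663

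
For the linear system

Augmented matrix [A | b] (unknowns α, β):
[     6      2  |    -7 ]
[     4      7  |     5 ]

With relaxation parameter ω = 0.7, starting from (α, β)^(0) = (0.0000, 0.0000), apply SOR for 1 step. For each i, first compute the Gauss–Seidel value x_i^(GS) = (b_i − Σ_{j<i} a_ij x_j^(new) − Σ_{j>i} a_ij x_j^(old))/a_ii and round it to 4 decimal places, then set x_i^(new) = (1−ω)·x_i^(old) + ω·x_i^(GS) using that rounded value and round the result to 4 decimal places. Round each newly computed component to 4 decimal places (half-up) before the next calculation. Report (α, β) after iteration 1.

Iteration 1:
  α: GS value = (-7 - (2)·0.0000) / (6) = -1.1667;  α ← (1−ω)·0.0000 + ω·-1.1667 = -0.8167
  β: GS value = (5 - (4)·-0.8167) / (7) = 1.1810;  β ← (1−ω)·0.0000 + ω·1.1810 = 0.8267

(-0.8167, 0.8267)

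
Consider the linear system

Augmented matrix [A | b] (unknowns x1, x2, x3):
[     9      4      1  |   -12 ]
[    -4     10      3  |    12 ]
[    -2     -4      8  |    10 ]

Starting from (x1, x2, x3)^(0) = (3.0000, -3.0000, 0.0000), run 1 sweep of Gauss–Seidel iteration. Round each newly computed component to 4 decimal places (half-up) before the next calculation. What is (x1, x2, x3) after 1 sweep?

(0.0000, 1.2000, 1.8500)

Iteration 1:
  x1 = (-12 - (4)·-3.0000 - (1)·0.0000) / (9) = 0.0000
  x2 = (12 - (-4)·0.0000 - (3)·0.0000) / (10) = 1.2000
  x3 = (10 - (-2)·0.0000 - (-4)·1.2000) / (8) = 1.8500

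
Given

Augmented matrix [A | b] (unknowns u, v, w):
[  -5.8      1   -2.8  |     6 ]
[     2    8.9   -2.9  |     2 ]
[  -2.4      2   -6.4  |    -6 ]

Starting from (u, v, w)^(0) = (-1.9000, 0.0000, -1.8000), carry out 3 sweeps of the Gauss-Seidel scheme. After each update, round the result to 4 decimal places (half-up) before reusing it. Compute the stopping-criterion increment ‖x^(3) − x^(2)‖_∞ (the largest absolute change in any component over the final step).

Iteration 1:
  u = (6 - (1)·0.0000 - (-2.8)·-1.8000) / (-5.8) = -0.1655
  v = (2 - (2)·-0.1655 - (-2.9)·-1.8000) / (8.9) = -0.3246
  w = (-6 - (-2.4)·-0.1655 - (2)·-0.3246) / (-6.4) = 0.8981
Iteration 2:
  u = (6 - (1)·-0.3246 - (-2.8)·0.8981) / (-5.8) = -1.5240
  v = (2 - (2)·-1.5240 - (-2.9)·0.8981) / (8.9) = 0.8598
  w = (-6 - (-2.4)·-1.5240 - (2)·0.8598) / (-6.4) = 1.7777
Iteration 3:
  u = (6 - (1)·0.8598 - (-2.8)·1.7777) / (-5.8) = -1.7444
  v = (2 - (2)·-1.7444 - (-2.9)·1.7777) / (8.9) = 1.1960
  w = (-6 - (-2.4)·-1.7444 - (2)·1.1960) / (-6.4) = 1.9654
Change: (-0.2204, 0.3362, 0.1877) → max |·| = 0.3362

0.3362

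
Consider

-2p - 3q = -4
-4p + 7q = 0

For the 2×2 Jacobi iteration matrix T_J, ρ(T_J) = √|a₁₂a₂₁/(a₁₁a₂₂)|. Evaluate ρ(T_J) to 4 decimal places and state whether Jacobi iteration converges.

a₁₂a₂₁/(a₁₁a₂₂) = (-3)·(-4) / ((-2)·(7)) = -0.857143
ρ = √|-0.857143| = √0.857143 = 0.9258
ρ < 1, so Jacobi converges

0.9258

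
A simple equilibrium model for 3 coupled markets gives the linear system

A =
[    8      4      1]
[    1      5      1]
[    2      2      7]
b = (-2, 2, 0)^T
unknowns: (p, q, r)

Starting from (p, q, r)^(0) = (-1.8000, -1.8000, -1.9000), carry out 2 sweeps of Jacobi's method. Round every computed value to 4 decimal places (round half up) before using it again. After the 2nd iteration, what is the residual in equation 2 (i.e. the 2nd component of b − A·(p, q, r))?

3.4439

Iteration 1:
  p = (-2 - (4)·-1.8000 - (1)·-1.9000) / (8) = 0.8875
  q = (2 - (1)·-1.8000 - (1)·-1.9000) / (5) = 1.1400
  r = (0 - (2)·-1.8000 - (2)·-1.8000) / (7) = 1.0286
Iteration 2:
  p = (-2 - (4)·1.1400 - (1)·1.0286) / (8) = -0.9486
  q = (2 - (1)·0.8875 - (1)·1.0286) / (5) = 0.0168
  r = (0 - (2)·0.8875 - (2)·1.1400) / (7) = -0.5793
Residual b − A·x = (6.1009, 3.4439, 5.9187)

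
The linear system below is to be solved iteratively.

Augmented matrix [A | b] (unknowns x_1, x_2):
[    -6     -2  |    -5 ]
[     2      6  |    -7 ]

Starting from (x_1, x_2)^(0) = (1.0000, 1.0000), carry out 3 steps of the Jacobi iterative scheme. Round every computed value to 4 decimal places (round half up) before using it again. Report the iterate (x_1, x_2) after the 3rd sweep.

Iteration 1:
  x_1 = (-5 - (-2)·1.0000) / (-6) = 0.5000
  x_2 = (-7 - (2)·1.0000) / (6) = -1.5000
Iteration 2:
  x_1 = (-5 - (-2)·-1.5000) / (-6) = 1.3333
  x_2 = (-7 - (2)·0.5000) / (6) = -1.3333
Iteration 3:
  x_1 = (-5 - (-2)·-1.3333) / (-6) = 1.2778
  x_2 = (-7 - (2)·1.3333) / (6) = -1.6111

(1.2778, -1.6111)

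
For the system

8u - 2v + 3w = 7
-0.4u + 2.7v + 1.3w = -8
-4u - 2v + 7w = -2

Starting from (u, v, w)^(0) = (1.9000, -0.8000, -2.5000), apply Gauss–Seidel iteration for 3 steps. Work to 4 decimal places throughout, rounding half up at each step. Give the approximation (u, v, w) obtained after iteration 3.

(0.4640, -2.4596, -0.7233)

Iteration 1:
  u = (7 - (-2)·-0.8000 - (3)·-2.5000) / (8) = 1.6125
  v = (-8 - (-0.4)·1.6125 - (1.3)·-2.5000) / (2.7) = -1.5204
  w = (-2 - (-4)·1.6125 - (-2)·-1.5204) / (7) = 0.2013
Iteration 2:
  u = (7 - (-2)·-1.5204 - (3)·0.2013) / (8) = 0.4194
  v = (-8 - (-0.4)·0.4194 - (1.3)·0.2013) / (2.7) = -2.9978
  w = (-2 - (-4)·0.4194 - (-2)·-2.9978) / (7) = -0.9026
Iteration 3:
  u = (7 - (-2)·-2.9978 - (3)·-0.9026) / (8) = 0.4640
  v = (-8 - (-0.4)·0.4640 - (1.3)·-0.9026) / (2.7) = -2.4596
  w = (-2 - (-4)·0.4640 - (-2)·-2.4596) / (7) = -0.7233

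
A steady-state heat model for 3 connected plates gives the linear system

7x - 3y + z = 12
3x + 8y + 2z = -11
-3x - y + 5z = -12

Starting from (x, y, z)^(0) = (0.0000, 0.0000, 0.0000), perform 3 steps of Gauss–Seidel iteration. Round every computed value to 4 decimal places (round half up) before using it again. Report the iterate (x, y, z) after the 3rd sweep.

(1.4246, -1.4074, -1.8267)

Iteration 1:
  x = (12 - (-3)·0.0000 - (1)·0.0000) / (7) = 1.7143
  y = (-11 - (3)·1.7143 - (2)·0.0000) / (8) = -2.0179
  z = (-12 - (-3)·1.7143 - (-1)·-2.0179) / (5) = -1.7750
Iteration 2:
  x = (12 - (-3)·-2.0179 - (1)·-1.7750) / (7) = 1.1030
  y = (-11 - (3)·1.1030 - (2)·-1.7750) / (8) = -1.3449
  z = (-12 - (-3)·1.1030 - (-1)·-1.3449) / (5) = -2.0072
Iteration 3:
  x = (12 - (-3)·-1.3449 - (1)·-2.0072) / (7) = 1.4246
  y = (-11 - (3)·1.4246 - (2)·-2.0072) / (8) = -1.4074
  z = (-12 - (-3)·1.4246 - (-1)·-1.4074) / (5) = -1.8267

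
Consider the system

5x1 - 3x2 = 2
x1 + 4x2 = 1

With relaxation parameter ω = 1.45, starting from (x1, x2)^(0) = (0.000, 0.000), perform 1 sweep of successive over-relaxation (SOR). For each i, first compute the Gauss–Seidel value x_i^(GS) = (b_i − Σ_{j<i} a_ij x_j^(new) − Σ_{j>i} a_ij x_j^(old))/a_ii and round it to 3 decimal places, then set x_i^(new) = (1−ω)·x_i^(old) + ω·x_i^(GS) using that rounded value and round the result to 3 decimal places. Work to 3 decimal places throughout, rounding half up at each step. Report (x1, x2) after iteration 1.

(0.580, 0.152)

Iteration 1:
  x1: GS value = (2 - (-3)·0.000) / (5) = 0.400;  x1 ← (1−ω)·0.000 + ω·0.400 = 0.580
  x2: GS value = (1 - (1)·0.580) / (4) = 0.105;  x2 ← (1−ω)·0.000 + ω·0.105 = 0.152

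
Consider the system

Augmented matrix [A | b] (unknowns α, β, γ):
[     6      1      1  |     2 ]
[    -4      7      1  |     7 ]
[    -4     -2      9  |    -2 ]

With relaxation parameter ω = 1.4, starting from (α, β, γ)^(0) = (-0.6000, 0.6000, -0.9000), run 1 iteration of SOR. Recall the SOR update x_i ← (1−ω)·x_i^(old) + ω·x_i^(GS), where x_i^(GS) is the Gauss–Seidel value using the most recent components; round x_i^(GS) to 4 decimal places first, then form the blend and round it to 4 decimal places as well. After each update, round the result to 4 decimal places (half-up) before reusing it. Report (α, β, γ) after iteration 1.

Iteration 1:
  α: GS value = (2 - (1)·0.6000 - (1)·-0.9000) / (6) = 0.3833;  α ← (1−ω)·-0.6000 + ω·0.3833 = 0.7766
  β: GS value = (7 - (-4)·0.7766 - (1)·-0.9000) / (7) = 1.5723;  β ← (1−ω)·0.6000 + ω·1.5723 = 1.9612
  γ: GS value = (-2 - (-4)·0.7766 - (-2)·1.9612) / (9) = 0.5588;  γ ← (1−ω)·-0.9000 + ω·0.5588 = 1.1423

(0.7766, 1.9612, 1.1423)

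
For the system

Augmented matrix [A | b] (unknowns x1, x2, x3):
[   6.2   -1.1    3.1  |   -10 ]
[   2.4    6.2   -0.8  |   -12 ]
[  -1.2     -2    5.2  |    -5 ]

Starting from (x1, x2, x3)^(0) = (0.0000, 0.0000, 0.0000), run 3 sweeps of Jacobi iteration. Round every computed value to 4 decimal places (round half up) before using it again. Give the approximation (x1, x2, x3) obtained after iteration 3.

(-0.8284, -1.6325, -1.8540)

Iteration 1:
  x1 = (-10 - (-1.1)·0.0000 - (3.1)·0.0000) / (6.2) = -1.6129
  x2 = (-12 - (2.4)·0.0000 - (-0.8)·0.0000) / (6.2) = -1.9355
  x3 = (-5 - (-1.2)·0.0000 - (-2)·0.0000) / (5.2) = -0.9615
Iteration 2:
  x1 = (-10 - (-1.1)·-1.9355 - (3.1)·-0.9615) / (6.2) = -1.4755
  x2 = (-12 - (2.4)·-1.6129 - (-0.8)·-0.9615) / (6.2) = -1.4352
  x3 = (-5 - (-1.2)·-1.6129 - (-2)·-1.9355) / (5.2) = -2.0782
Iteration 3:
  x1 = (-10 - (-1.1)·-1.4352 - (3.1)·-2.0782) / (6.2) = -0.8284
  x2 = (-12 - (2.4)·-1.4755 - (-0.8)·-2.0782) / (6.2) = -1.6325
  x3 = (-5 - (-1.2)·-1.4755 - (-2)·-1.4352) / (5.2) = -1.8540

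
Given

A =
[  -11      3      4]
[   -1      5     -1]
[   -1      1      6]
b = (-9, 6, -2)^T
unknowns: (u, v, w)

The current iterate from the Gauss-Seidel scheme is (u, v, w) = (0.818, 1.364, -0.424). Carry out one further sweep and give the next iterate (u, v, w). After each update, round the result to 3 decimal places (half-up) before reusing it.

(1.036, 1.322, -0.381)

One sweep:
  u = (-9 - (3)·1.364 - (4)·-0.424) / (-11) = 1.036
  v = (6 - (-1)·1.036 - (-1)·-0.424) / (5) = 1.322
  w = (-2 - (-1)·1.036 - (1)·1.322) / (6) = -0.381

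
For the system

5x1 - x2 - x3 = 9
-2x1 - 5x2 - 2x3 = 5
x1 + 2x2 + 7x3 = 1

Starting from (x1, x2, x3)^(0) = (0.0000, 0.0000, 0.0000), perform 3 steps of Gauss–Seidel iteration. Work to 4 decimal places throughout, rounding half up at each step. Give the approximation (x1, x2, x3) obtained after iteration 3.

(1.5329, -1.7843, 0.4337)

Iteration 1:
  x1 = (9 - (-1)·0.0000 - (-1)·0.0000) / (5) = 1.8000
  x2 = (5 - (-2)·1.8000 - (-2)·0.0000) / (-5) = -1.7200
  x3 = (1 - (1)·1.8000 - (2)·-1.7200) / (7) = 0.3771
Iteration 2:
  x1 = (9 - (-1)·-1.7200 - (-1)·0.3771) / (5) = 1.5314
  x2 = (5 - (-2)·1.5314 - (-2)·0.3771) / (-5) = -1.7634
  x3 = (1 - (1)·1.5314 - (2)·-1.7634) / (7) = 0.4279
Iteration 3:
  x1 = (9 - (-1)·-1.7634 - (-1)·0.4279) / (5) = 1.5329
  x2 = (5 - (-2)·1.5329 - (-2)·0.4279) / (-5) = -1.7843
  x3 = (1 - (1)·1.5329 - (2)·-1.7843) / (7) = 0.4337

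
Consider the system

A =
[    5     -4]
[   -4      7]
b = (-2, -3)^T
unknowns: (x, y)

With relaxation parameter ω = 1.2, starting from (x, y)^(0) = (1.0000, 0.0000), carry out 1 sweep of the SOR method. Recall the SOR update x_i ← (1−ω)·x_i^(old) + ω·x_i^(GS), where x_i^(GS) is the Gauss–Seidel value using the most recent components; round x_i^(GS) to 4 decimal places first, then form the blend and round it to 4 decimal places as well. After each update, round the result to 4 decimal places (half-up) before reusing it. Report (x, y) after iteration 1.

Iteration 1:
  x: GS value = (-2 - (-4)·0.0000) / (5) = -0.4000;  x ← (1−ω)·1.0000 + ω·-0.4000 = -0.6800
  y: GS value = (-3 - (-4)·-0.6800) / (7) = -0.8171;  y ← (1−ω)·0.0000 + ω·-0.8171 = -0.9805

(-0.6800, -0.9805)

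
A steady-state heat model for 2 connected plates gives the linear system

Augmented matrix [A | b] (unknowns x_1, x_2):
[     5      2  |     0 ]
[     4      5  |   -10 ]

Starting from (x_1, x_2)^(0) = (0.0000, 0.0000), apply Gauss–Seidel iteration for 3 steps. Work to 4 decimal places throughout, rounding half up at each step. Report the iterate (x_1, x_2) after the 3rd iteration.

(1.0560, -2.8448)

Iteration 1:
  x_1 = (0 - (2)·0.0000) / (5) = 0.0000
  x_2 = (-10 - (4)·0.0000) / (5) = -2.0000
Iteration 2:
  x_1 = (0 - (2)·-2.0000) / (5) = 0.8000
  x_2 = (-10 - (4)·0.8000) / (5) = -2.6400
Iteration 3:
  x_1 = (0 - (2)·-2.6400) / (5) = 1.0560
  x_2 = (-10 - (4)·1.0560) / (5) = -2.8448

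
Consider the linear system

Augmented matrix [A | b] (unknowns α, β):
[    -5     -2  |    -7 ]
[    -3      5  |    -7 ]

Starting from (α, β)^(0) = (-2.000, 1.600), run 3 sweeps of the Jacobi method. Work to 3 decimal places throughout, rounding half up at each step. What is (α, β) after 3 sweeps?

(1.778, 0.064)

Iteration 1:
  α = (-7 - (-2)·1.600) / (-5) = 0.760
  β = (-7 - (-3)·-2.000) / (5) = -2.600
Iteration 2:
  α = (-7 - (-2)·-2.600) / (-5) = 2.440
  β = (-7 - (-3)·0.760) / (5) = -0.944
Iteration 3:
  α = (-7 - (-2)·-0.944) / (-5) = 1.778
  β = (-7 - (-3)·2.440) / (5) = 0.064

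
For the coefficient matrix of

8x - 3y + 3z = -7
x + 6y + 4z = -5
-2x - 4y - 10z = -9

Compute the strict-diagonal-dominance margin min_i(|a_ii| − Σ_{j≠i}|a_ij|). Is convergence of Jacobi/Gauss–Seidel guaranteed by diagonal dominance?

row 1: |8| − (3+3) = 2
row 2: |6| − (1+4) = 1
row 3: |-10| − (2+4) = 4
minimum over rows = 1 → strictly diagonally dominant (convergence guaranteed)

1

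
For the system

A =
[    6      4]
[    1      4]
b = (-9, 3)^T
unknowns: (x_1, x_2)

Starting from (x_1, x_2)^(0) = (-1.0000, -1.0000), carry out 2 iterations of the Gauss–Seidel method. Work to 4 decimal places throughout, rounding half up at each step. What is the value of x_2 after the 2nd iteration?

Iteration 1:
  x_1 = (-9 - (4)·-1.0000) / (6) = -0.8333
  x_2 = (3 - (1)·-0.8333) / (4) = 0.9583
Iteration 2:
  x_1 = (-9 - (4)·0.9583) / (6) = -2.1389
  x_2 = (3 - (1)·-2.1389) / (4) = 1.2847

1.2847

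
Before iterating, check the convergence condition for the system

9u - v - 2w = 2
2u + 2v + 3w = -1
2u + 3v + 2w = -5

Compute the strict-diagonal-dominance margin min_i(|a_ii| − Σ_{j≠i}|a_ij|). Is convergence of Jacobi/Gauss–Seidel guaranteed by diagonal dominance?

row 1: |9| − (1+2) = 6
row 2: |2| − (2+3) = -3
row 3: |2| − (2+3) = -3
minimum over rows = -3 → not strictly diagonally dominant

-3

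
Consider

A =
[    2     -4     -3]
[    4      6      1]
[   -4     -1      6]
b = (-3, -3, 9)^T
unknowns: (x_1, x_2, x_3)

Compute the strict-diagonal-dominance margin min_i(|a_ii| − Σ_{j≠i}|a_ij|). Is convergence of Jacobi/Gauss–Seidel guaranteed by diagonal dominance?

row 1: |2| − (4+3) = -5
row 2: |6| − (4+1) = 1
row 3: |6| − (4+1) = 1
minimum over rows = -5 → not strictly diagonally dominant

-5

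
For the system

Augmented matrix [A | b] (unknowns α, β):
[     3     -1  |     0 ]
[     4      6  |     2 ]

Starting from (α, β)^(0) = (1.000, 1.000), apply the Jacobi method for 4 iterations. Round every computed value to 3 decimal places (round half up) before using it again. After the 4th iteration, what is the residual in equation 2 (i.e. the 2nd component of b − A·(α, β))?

Iteration 1:
  α = (0 - (-1)·1.000) / (3) = 0.333
  β = (2 - (4)·1.000) / (6) = -0.333
Iteration 2:
  α = (0 - (-1)·-0.333) / (3) = -0.111
  β = (2 - (4)·0.333) / (6) = 0.111
Iteration 3:
  α = (0 - (-1)·0.111) / (3) = 0.037
  β = (2 - (4)·-0.111) / (6) = 0.407
Iteration 4:
  α = (0 - (-1)·0.407) / (3) = 0.136
  β = (2 - (4)·0.037) / (6) = 0.309
Residual b − A·x = (-0.099, -0.398)

-0.398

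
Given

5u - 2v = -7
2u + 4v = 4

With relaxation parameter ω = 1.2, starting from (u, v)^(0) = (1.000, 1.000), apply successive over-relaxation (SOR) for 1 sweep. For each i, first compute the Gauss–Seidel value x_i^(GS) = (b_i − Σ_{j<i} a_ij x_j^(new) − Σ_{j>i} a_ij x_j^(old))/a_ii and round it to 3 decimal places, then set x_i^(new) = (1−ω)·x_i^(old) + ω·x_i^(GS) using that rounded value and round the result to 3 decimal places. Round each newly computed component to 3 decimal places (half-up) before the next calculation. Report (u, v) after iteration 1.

(-1.400, 1.840)

Iteration 1:
  u: GS value = (-7 - (-2)·1.000) / (5) = -1.000;  u ← (1−ω)·1.000 + ω·-1.000 = -1.400
  v: GS value = (4 - (2)·-1.400) / (4) = 1.700;  v ← (1−ω)·1.000 + ω·1.700 = 1.840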